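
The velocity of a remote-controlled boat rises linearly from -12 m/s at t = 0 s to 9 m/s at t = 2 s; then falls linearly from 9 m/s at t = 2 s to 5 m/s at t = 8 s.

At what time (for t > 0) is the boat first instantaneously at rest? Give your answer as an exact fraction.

t = 8/7 s

v changes sign on 0–2 s (from -12 to 9); the graph is linear there, so v = 0 at t = 0 + (12)·(2 − 0)/(9 − -12) = 8/7 s.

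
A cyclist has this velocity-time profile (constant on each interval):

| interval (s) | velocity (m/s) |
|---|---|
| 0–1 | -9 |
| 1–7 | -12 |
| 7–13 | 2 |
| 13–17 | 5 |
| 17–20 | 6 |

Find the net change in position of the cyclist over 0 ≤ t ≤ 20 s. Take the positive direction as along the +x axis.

Displacement is the signed area under the v-t curve.
0–1 s: -9 × 1 = -9 m
1–7 s: -12 × 6 = -72 m
7–13 s: 2 × 6 = 12 m
13–17 s: 5 × 4 = 20 m
17–20 s: 6 × 3 = 18 m
Net displacement = -31 m

-31 m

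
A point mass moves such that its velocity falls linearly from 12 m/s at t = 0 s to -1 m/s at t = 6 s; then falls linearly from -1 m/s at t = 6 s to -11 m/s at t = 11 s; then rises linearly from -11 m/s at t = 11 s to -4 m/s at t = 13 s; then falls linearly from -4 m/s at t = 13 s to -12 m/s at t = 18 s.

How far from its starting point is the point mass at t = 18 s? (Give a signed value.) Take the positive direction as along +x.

Net displacement equals the area under the velocity-time graph (areas below the axis count negative).
0–6 s: ½(12 + -1)(6) = 33 m
6–11 s: ½(-1 + -11)(5) = -30 m
11–13 s: ½(-11 + -4)(2) = -15 m
13–18 s: ½(-4 + -12)(5) = -40 m
Net displacement = -52 m

-52 m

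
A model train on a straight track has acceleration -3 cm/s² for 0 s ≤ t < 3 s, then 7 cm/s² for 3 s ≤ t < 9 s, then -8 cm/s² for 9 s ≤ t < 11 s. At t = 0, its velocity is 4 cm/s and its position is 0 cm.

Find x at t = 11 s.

152.5 cm

On each constant-a segment, Δv = aΔt and Δx = v₀Δt + ½aΔt²; chain segment to segment.
0–3 s: v starts 4 cm/s; Δx = 4·3 + ½·-3·3² = -1.5 cm; v ends -5 cm/s.
3–9 s: v starts -5 cm/s; Δx = -5·6 + ½·7·6² = 96 cm; v ends 37 cm/s.
9–11 s: v starts 37 cm/s; Δx = 37·2 + ½·-8·2² = 58 cm; v ends 21 cm/s.
x(11) = 0 + Σ Δx = 152.5 cm.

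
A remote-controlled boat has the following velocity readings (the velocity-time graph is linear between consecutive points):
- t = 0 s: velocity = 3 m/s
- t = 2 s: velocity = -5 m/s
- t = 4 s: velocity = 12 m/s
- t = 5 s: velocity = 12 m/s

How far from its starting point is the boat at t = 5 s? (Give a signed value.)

17 m

Displacement is the signed area under the v-t curve.
0–2 s: ½(3 + -5)(2) = -2 m
2–4 s: ½(-5 + 12)(2) = 7 m
4–5 s: 12 × 1 = 12 m
Net displacement = 17 m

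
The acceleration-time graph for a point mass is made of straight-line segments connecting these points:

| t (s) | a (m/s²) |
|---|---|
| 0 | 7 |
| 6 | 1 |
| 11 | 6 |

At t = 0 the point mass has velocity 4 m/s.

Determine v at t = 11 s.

45.5 m/s

Δv equals the area under the a-t graph; then v = v₀ + Δv.
0–6 s: ½(7 + 1)(6) = 24 m/s
6–11 s: ½(1 + 6)(5) = 17.5 m/s
Δv = 41.5 m/s, so v(11) = 4 + (41.5) = 45.5 m/s.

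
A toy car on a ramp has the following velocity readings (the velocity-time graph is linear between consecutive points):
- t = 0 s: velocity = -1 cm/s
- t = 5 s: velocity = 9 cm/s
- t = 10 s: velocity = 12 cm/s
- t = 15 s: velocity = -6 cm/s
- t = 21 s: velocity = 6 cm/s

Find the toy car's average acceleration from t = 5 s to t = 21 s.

Average acceleration = Δv/Δt = (6 − 9)/(21 − 5) = -0.1875 cm/s².

-0.1875 cm/s²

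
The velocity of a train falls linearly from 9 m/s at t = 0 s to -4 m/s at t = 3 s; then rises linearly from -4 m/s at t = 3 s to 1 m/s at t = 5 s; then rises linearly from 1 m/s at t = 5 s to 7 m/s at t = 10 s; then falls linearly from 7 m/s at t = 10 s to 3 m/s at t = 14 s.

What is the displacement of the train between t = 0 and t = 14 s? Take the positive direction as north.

Displacement is the signed area under the v-t curve.
0–3 s: ½(9 + -4)(3) = 7.5 m
3–5 s: ½(-4 + 1)(2) = -3 m
5–10 s: ½(1 + 7)(5) = 20 m
10–14 s: ½(7 + 3)(4) = 20 m
Net displacement = 44.5 m

44.5 m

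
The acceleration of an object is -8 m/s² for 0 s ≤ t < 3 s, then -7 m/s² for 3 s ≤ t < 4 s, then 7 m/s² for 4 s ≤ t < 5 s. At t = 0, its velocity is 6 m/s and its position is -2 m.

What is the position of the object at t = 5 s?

-63 m

On each constant-a segment, Δv = aΔt and Δx = v₀Δt + ½aΔt²; chain segment to segment.
0–3 s: v starts 6 m/s; Δx = 6·3 + ½·-8·3² = -18 m; v ends -18 m/s.
3–4 s: v starts -18 m/s; Δx = -18·1 + ½·-7·1² = -21.5 m; v ends -25 m/s.
4–5 s: v starts -25 m/s; Δx = -25·1 + ½·7·1² = -21.5 m; v ends -18 m/s.
x(5) = -2 + Σ Δx = -63 m.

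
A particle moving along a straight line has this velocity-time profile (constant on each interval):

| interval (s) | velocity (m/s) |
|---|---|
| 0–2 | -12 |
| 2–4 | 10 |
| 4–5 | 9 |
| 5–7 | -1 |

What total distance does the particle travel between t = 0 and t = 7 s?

55 m

Total distance travelled is ∫|v| dt — sum the magnitudes of each area piece.
0–2 s: |-12| × 2 = 24 m
2–4 s: |10| × 2 = 20 m
4–5 s: |9| × 1 = 9 m
5–7 s: |-1| × 2 = 2 m
Total distance = 55 m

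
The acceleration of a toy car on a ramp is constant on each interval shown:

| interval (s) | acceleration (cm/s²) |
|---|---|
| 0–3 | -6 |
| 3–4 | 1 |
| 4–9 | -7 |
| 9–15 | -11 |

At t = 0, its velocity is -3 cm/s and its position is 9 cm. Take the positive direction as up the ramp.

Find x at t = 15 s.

On each constant-a segment, Δv = aΔt and Δx = v₀Δt + ½aΔt²; chain segment to segment.
0–3 s: v starts -3 cm/s; Δx = -3·3 + ½·-6·3² = -36 cm; v ends -21 cm/s.
3–4 s: v starts -21 cm/s; Δx = -21·1 + ½·1·1² = -20.5 cm; v ends -20 cm/s.
4–9 s: v starts -20 cm/s; Δx = -20·5 + ½·-7·5² = -187.5 cm; v ends -55 cm/s.
9–15 s: v starts -55 cm/s; Δx = -55·6 + ½·-11·6² = -528 cm; v ends -121 cm/s.
x(15) = 9 + Σ Δx = -763 cm.

-763 cm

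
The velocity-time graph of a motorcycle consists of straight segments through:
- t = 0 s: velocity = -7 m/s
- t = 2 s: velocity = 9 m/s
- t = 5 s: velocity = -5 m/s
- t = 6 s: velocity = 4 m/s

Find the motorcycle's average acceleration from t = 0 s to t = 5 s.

Average acceleration = Δv/Δt = (-5 − -7)/(5 − 0) = 0.4 m/s².

0.4 m/s²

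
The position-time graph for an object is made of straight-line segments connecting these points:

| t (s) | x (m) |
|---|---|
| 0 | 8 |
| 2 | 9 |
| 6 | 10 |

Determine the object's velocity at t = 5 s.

Velocity is the slope of the x-t graph on 2–6 s: (10 − 9)/(6 − 2) = 0.25 m/s.

0.25 m/s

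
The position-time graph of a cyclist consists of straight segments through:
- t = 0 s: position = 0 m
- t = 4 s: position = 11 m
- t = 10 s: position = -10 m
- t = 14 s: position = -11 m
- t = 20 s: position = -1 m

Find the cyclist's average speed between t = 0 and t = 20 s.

Average speed = (total path length)/(elapsed time); on a piecewise-linear x-t graph the path length is Σ|Δx|.
0–4 s: |Δx| = |11 − 0| = 11 m
4–10 s: |Δx| = |-10 − 11| = 21 m
10–14 s: |Δx| = |-11 − -10| = 1 m
14–20 s: |Δx| = |-1 − -11| = 10 m
Total path = 43 m; average speed = 43/20 = 2.15 m/s.

2.15 m/s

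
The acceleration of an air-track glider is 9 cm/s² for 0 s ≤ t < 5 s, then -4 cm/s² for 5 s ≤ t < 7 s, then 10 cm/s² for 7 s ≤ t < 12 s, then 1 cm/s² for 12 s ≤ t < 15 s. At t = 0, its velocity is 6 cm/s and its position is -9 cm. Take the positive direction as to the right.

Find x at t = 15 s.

On each constant-a segment, Δv = aΔt and Δx = v₀Δt + ½aΔt²; chain segment to segment.
0–5 s: v starts 6 cm/s; Δx = 6·5 + ½·9·5² = 142.5 cm; v ends 51 cm/s.
5–7 s: v starts 51 cm/s; Δx = 51·2 + ½·-4·2² = 94 cm; v ends 43 cm/s.
7–12 s: v starts 43 cm/s; Δx = 43·5 + ½·10·5² = 340 cm; v ends 93 cm/s.
12–15 s: v starts 93 cm/s; Δx = 93·3 + ½·1·3² = 283.5 cm; v ends 96 cm/s.
x(15) = -9 + Σ Δx = 851 cm.

851 cm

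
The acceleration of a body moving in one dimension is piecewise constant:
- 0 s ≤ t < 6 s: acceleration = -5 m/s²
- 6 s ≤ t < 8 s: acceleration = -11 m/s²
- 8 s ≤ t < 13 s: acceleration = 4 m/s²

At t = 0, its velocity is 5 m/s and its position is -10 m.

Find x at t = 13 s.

-327 m

On each constant-a segment, Δv = aΔt and Δx = v₀Δt + ½aΔt²; chain segment to segment.
0–6 s: v starts 5 m/s; Δx = 5·6 + ½·-5·6² = -60 m; v ends -25 m/s.
6–8 s: v starts -25 m/s; Δx = -25·2 + ½·-11·2² = -72 m; v ends -47 m/s.
8–13 s: v starts -47 m/s; Δx = -47·5 + ½·4·5² = -185 m; v ends -27 m/s.
x(13) = -10 + Σ Δx = -327 m.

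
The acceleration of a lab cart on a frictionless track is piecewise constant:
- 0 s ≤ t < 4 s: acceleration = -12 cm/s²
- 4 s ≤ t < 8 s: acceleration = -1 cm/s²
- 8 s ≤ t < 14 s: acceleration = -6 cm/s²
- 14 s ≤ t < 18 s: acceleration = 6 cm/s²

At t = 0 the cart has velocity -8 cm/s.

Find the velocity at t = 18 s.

-72 cm/s

Δv equals the area under the a-t graph; then v = v₀ + Δv.
0–4 s: -12 × 4 = -48 cm/s
4–8 s: -1 × 4 = -4 cm/s
8–14 s: -6 × 6 = -36 cm/s
14–18 s: 6 × 4 = 24 cm/s
Δv = -64 cm/s, so v(18) = -8 + (-64) = -72 cm/s.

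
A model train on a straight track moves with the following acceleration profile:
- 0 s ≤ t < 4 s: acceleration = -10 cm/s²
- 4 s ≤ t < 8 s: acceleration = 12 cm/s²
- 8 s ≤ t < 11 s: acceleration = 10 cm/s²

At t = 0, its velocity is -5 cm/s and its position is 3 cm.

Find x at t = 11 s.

On each constant-a segment, Δv = aΔt and Δx = v₀Δt + ½aΔt²; chain segment to segment.
0–4 s: v starts -5 cm/s; Δx = -5·4 + ½·-10·4² = -100 cm; v ends -45 cm/s.
4–8 s: v starts -45 cm/s; Δx = -45·4 + ½·12·4² = -84 cm; v ends 3 cm/s.
8–11 s: v starts 3 cm/s; Δx = 3·3 + ½·10·3² = 54 cm; v ends 33 cm/s.
x(11) = 3 + Σ Δx = -127 cm.

-127 cm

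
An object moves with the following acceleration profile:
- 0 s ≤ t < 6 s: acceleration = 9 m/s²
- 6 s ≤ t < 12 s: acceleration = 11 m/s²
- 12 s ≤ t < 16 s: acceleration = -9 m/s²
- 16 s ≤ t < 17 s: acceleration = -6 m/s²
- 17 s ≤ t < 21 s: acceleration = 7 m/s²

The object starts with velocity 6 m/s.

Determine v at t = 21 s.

Δv equals the area under the a-t graph; then v = v₀ + Δv.
0–6 s: 9 × 6 = 54 m/s
6–12 s: 11 × 6 = 66 m/s
12–16 s: -9 × 4 = -36 m/s
16–17 s: -6 × 1 = -6 m/s
17–21 s: 7 × 4 = 28 m/s
Δv = 106 m/s, so v(21) = 6 + (106) = 112 m/s.

112 m/s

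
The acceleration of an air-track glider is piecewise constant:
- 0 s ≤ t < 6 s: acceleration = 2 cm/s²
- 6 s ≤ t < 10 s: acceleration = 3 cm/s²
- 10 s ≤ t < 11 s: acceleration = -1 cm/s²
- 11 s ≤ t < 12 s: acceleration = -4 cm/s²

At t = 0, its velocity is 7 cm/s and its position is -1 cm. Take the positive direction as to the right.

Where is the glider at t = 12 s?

On each constant-a segment, Δv = aΔt and Δx = v₀Δt + ½aΔt²; chain segment to segment.
0–6 s: v starts 7 cm/s; Δx = 7·6 + ½·2·6² = 78 cm; v ends 19 cm/s.
6–10 s: v starts 19 cm/s; Δx = 19·4 + ½·3·4² = 100 cm; v ends 31 cm/s.
10–11 s: v starts 31 cm/s; Δx = 31·1 + ½·-1·1² = 30.5 cm; v ends 30 cm/s.
11–12 s: v starts 30 cm/s; Δx = 30·1 + ½·-4·1² = 28 cm; v ends 26 cm/s.
x(12) = -1 + Σ Δx = 235.5 cm.

235.5 cm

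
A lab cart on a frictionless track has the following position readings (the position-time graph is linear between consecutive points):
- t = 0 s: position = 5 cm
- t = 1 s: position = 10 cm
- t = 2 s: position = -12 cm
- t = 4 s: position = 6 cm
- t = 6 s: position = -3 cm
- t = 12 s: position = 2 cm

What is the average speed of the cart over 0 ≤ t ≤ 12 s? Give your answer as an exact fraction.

Average speed = (total path length)/(elapsed time); on a piecewise-linear x-t graph the path length is Σ|Δx|.
0–1 s: |Δx| = |10 − 5| = 5 cm
1–2 s: |Δx| = |-12 − 10| = 22 cm
2–4 s: |Δx| = |6 − -12| = 18 cm
4–6 s: |Δx| = |-3 − 6| = 9 cm
6–12 s: |Δx| = |2 − -3| = 5 cm
Total path = 59 cm; average speed = 59/12 = 59/12 cm/s.

59/12 cm/s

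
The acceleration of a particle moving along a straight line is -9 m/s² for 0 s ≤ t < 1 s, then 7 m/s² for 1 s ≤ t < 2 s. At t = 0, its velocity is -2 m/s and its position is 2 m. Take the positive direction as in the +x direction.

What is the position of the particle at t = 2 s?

-12 m

On each constant-a segment, Δv = aΔt and Δx = v₀Δt + ½aΔt²; chain segment to segment.
0–1 s: v starts -2 m/s; Δx = -2·1 + ½·-9·1² = -6.5 m; v ends -11 m/s.
1–2 s: v starts -11 m/s; Δx = -11·1 + ½·7·1² = -7.5 m; v ends -4 m/s.
x(2) = 2 + Σ Δx = -12 m.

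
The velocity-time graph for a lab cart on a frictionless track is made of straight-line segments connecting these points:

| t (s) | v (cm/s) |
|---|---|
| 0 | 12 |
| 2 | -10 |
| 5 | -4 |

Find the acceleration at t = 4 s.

Acceleration is the slope of the v-t graph on 2–5 s: (-4 − -10)/(5 − 2) = 2 cm/s².

2 cm/s²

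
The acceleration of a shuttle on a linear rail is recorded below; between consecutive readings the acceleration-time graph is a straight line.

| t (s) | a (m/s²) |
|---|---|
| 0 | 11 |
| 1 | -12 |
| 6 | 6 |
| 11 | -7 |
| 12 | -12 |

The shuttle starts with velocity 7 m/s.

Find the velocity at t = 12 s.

-20.5 m/s

Δv equals the area under the a-t graph; then v = v₀ + Δv.
0–1 s: ½(11 + -12)(1) = -0.5 m/s
1–6 s: ½(-12 + 6)(5) = -15 m/s
6–11 s: ½(6 + -7)(5) = -2.5 m/s
11–12 s: ½(-7 + -12)(1) = -9.5 m/s
Δv = -27.5 m/s, so v(12) = 7 + (-27.5) = -20.5 m/s.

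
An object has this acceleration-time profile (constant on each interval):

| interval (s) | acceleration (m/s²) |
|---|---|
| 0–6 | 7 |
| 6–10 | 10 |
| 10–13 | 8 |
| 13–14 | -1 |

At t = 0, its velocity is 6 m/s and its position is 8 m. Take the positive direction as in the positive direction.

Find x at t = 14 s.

853.5 m

On each constant-a segment, Δv = aΔt and Δx = v₀Δt + ½aΔt²; chain segment to segment.
0–6 s: v starts 6 m/s; Δx = 6·6 + ½·7·6² = 162 m; v ends 48 m/s.
6–10 s: v starts 48 m/s; Δx = 48·4 + ½·10·4² = 272 m; v ends 88 m/s.
10–13 s: v starts 88 m/s; Δx = 88·3 + ½·8·3² = 300 m; v ends 112 m/s.
13–14 s: v starts 112 m/s; Δx = 112·1 + ½·-1·1² = 111.5 m; v ends 111 m/s.
x(14) = 8 + Σ Δx = 853.5 m.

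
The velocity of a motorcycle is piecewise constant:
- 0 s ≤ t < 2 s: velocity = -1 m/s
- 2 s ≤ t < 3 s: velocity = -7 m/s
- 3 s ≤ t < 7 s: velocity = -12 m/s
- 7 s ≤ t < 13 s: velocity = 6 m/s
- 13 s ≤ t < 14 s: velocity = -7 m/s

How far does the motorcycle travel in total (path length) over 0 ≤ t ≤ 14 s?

100 m

Total distance travelled is ∫|v| dt — sum the magnitudes of each area piece.
0–2 s: |-1| × 2 = 2 m
2–3 s: |-7| × 1 = 7 m
3–7 s: |-12| × 4 = 48 m
7–13 s: |6| × 6 = 36 m
13–14 s: |-7| × 1 = 7 m
Total distance = 100 m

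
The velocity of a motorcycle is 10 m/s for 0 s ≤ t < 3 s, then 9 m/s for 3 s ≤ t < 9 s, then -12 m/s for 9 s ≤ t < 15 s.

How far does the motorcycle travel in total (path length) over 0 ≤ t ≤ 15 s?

Distance (not displacement) is the total path length: add the absolute areas under v-t.
0–3 s: |10| × 3 = 30 m
3–9 s: |9| × 6 = 54 m
9–15 s: |-12| × 6 = 72 m
Total distance = 156 m

156 m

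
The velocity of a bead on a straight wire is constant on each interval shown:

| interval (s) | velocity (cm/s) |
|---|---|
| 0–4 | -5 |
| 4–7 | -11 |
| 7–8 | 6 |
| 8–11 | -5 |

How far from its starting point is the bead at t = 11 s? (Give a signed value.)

-62 cm

Displacement is the signed area under the v-t curve.
0–4 s: -5 × 4 = -20 cm
4–7 s: -11 × 3 = -33 cm
7–8 s: 6 × 1 = 6 cm
8–11 s: -5 × 3 = -15 cm
Net displacement = -62 cm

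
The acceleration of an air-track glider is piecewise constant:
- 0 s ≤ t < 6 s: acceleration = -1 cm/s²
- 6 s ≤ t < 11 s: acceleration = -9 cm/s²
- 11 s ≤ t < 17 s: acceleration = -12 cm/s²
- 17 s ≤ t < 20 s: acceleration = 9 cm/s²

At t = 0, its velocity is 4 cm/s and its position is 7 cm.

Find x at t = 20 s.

-924 cm

On each constant-a segment, Δv = aΔt and Δx = v₀Δt + ½aΔt²; chain segment to segment.
0–6 s: v starts 4 cm/s; Δx = 4·6 + ½·-1·6² = 6 cm; v ends -2 cm/s.
6–11 s: v starts -2 cm/s; Δx = -2·5 + ½·-9·5² = -122.5 cm; v ends -47 cm/s.
11–17 s: v starts -47 cm/s; Δx = -47·6 + ½·-12·6² = -498 cm; v ends -119 cm/s.
17–20 s: v starts -119 cm/s; Δx = -119·3 + ½·9·3² = -316.5 cm; v ends -92 cm/s.
x(20) = 7 + Σ Δx = -924 cm.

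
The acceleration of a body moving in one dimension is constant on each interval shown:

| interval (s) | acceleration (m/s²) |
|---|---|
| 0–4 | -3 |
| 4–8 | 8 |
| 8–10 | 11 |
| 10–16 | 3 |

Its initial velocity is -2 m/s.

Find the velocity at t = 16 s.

Δv equals the area under the a-t graph; then v = v₀ + Δv.
0–4 s: -3 × 4 = -12 m/s
4–8 s: 8 × 4 = 32 m/s
8–10 s: 11 × 2 = 22 m/s
10–16 s: 3 × 6 = 18 m/s
Δv = 60 m/s, so v(16) = -2 + (60) = 58 m/s.

58 m/s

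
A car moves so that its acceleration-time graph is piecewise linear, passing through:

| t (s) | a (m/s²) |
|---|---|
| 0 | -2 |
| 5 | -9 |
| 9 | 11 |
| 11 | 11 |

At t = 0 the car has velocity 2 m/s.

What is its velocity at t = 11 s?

Δv equals the area under the a-t graph; then v = v₀ + Δv.
0–5 s: ½(-2 + -9)(5) = -27.5 m/s
5–9 s: ½(-9 + 11)(4) = 4 m/s
9–11 s: 11 × 2 = 22 m/s
Δv = -1.5 m/s, so v(11) = 2 + (-1.5) = 0.5 m/s.

0.5 m/s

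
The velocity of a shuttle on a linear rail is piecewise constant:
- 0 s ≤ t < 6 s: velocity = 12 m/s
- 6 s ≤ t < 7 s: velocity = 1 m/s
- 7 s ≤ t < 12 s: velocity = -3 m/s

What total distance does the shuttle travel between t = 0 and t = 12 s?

Distance (not displacement) is the total path length: add the absolute areas under v-t.
0–6 s: |12| × 6 = 72 m
6–7 s: |1| × 1 = 1 m
7–12 s: |-3| × 5 = 15 m
Total distance = 88 m

88 m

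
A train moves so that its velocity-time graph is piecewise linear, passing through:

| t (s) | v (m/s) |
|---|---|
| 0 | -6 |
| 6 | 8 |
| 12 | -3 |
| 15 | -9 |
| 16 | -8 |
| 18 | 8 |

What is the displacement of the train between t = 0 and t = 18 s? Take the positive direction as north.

Displacement is the signed area under the v-t curve.
0–6 s: ½(-6 + 8)(6) = 6 m
6–12 s: ½(8 + -3)(6) = 15 m
12–15 s: ½(-3 + -9)(3) = -18 m
15–16 s: ½(-9 + -8)(1) = -8.5 m
16–18 s: ½(-8 + 8)(2) = 0 m
Net displacement = -5.5 m

-5.5 m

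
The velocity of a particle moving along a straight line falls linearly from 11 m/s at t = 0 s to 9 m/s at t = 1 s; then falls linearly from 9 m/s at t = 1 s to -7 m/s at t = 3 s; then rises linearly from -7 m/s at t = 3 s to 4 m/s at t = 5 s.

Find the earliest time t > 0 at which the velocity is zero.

v changes sign on 1–3 s (from 9 to -7); the graph is linear there, so v = 0 at t = 1 + (-9)·(3 − 1)/(-7 − 9) = 2.125 s.

t = 2.125 s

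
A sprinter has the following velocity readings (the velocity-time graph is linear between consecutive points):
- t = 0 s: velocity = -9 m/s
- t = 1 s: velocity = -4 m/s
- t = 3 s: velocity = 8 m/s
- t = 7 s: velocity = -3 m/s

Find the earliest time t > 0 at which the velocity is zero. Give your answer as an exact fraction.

t = 5/3 s

v changes sign on 1–3 s (from -4 to 8); the graph is linear there, so v = 0 at t = 1 + (4)·(3 − 1)/(8 − -4) = 5/3 s.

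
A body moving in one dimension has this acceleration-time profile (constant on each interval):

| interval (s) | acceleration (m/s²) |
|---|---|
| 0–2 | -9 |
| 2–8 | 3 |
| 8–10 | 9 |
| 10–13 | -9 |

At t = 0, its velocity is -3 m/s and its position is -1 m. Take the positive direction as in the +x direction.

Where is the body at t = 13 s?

On each constant-a segment, Δv = aΔt and Δx = v₀Δt + ½aΔt²; chain segment to segment.
0–2 s: v starts -3 m/s; Δx = -3·2 + ½·-9·2² = -24 m; v ends -21 m/s.
2–8 s: v starts -21 m/s; Δx = -21·6 + ½·3·6² = -72 m; v ends -3 m/s.
8–10 s: v starts -3 m/s; Δx = -3·2 + ½·9·2² = 12 m; v ends 15 m/s.
10–13 s: v starts 15 m/s; Δx = 15·3 + ½·-9·3² = 4.5 m; v ends -12 m/s.
x(13) = -1 + Σ Δx = -80.5 m.

-80.5 m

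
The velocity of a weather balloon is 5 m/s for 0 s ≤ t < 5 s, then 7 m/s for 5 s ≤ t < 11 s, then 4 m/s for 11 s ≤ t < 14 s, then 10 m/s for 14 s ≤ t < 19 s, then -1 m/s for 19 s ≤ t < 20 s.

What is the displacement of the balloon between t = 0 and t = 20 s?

128 m

Net displacement equals the area under the velocity-time graph (areas below the axis count negative).
0–5 s: 5 × 5 = 25 m
5–11 s: 7 × 6 = 42 m
11–14 s: 4 × 3 = 12 m
14–19 s: 10 × 5 = 50 m
19–20 s: -1 × 1 = -1 m
Net displacement = 128 m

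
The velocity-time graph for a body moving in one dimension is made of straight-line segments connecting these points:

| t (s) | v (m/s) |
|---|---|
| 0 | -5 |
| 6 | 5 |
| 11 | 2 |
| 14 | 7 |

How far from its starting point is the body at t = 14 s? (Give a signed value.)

Displacement is the signed area under the v-t curve.
0–6 s: ½(-5 + 5)(6) = 0 m
6–11 s: ½(5 + 2)(5) = 17.5 m
11–14 s: ½(2 + 7)(3) = 13.5 m
Net displacement = 31 m

31 m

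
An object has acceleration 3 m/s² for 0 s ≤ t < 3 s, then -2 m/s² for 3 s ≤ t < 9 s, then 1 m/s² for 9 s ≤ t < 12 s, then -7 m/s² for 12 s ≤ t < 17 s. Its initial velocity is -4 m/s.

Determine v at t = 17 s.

Δv equals the area under the a-t graph; then v = v₀ + Δv.
0–3 s: 3 × 3 = 9 m/s
3–9 s: -2 × 6 = -12 m/s
9–12 s: 1 × 3 = 3 m/s
12–17 s: -7 × 5 = -35 m/s
Δv = -35 m/s, so v(17) = -4 + (-35) = -39 m/s.

-39 m/s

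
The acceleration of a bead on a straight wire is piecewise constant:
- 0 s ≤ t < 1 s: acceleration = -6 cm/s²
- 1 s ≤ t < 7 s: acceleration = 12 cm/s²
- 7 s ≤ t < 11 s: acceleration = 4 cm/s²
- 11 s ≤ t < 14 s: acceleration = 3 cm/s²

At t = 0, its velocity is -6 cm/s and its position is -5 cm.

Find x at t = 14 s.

643.5 cm

On each constant-a segment, Δv = aΔt and Δx = v₀Δt + ½aΔt²; chain segment to segment.
0–1 s: v starts -6 cm/s; Δx = -6·1 + ½·-6·1² = -9 cm; v ends -12 cm/s.
1–7 s: v starts -12 cm/s; Δx = -12·6 + ½·12·6² = 144 cm; v ends 60 cm/s.
7–11 s: v starts 60 cm/s; Δx = 60·4 + ½·4·4² = 272 cm; v ends 76 cm/s.
11–14 s: v starts 76 cm/s; Δx = 76·3 + ½·3·3² = 241.5 cm; v ends 85 cm/s.
x(14) = -5 + Σ Δx = 643.5 cm.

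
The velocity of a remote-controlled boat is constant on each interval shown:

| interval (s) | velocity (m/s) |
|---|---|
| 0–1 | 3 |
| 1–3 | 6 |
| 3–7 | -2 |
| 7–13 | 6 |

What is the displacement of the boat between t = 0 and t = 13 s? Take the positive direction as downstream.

43 m

Displacement is the signed area under the v-t curve.
0–1 s: 3 × 1 = 3 m
1–3 s: 6 × 2 = 12 m
3–7 s: -2 × 4 = -8 m
7–13 s: 6 × 6 = 36 m
Net displacement = 43 m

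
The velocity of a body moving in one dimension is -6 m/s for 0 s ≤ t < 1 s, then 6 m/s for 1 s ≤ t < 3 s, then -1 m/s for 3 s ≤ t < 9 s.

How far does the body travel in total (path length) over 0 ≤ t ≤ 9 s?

24 m

Distance (not displacement) is the total path length: add the absolute areas under v-t.
0–1 s: |-6| × 1 = 6 m
1–3 s: |6| × 2 = 12 m
3–9 s: |-1| × 6 = 6 m
Total distance = 24 m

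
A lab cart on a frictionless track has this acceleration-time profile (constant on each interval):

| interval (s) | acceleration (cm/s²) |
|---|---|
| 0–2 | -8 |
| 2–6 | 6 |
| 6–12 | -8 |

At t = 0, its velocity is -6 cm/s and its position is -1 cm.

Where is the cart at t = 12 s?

On each constant-a segment, Δv = aΔt and Δx = v₀Δt + ½aΔt²; chain segment to segment.
0–2 s: v starts -6 cm/s; Δx = -6·2 + ½·-8·2² = -28 cm; v ends -22 cm/s.
2–6 s: v starts -22 cm/s; Δx = -22·4 + ½·6·4² = -40 cm; v ends 2 cm/s.
6–12 s: v starts 2 cm/s; Δx = 2·6 + ½·-8·6² = -132 cm; v ends -46 cm/s.
x(12) = -1 + Σ Δx = -201 cm.

-201 cm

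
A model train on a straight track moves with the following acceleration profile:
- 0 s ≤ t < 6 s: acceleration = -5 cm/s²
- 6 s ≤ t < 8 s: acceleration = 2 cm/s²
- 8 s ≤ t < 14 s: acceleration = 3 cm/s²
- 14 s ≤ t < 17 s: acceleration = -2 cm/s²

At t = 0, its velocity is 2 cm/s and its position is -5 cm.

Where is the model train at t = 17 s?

On each constant-a segment, Δv = aΔt and Δx = v₀Δt + ½aΔt²; chain segment to segment.
0–6 s: v starts 2 cm/s; Δx = 2·6 + ½·-5·6² = -78 cm; v ends -28 cm/s.
6–8 s: v starts -28 cm/s; Δx = -28·2 + ½·2·2² = -52 cm; v ends -24 cm/s.
8–14 s: v starts -24 cm/s; Δx = -24·6 + ½·3·6² = -90 cm; v ends -6 cm/s.
14–17 s: v starts -6 cm/s; Δx = -6·3 + ½·-2·3² = -27 cm; v ends -12 cm/s.
x(17) = -5 + Σ Δx = -252 cm.

-252 cm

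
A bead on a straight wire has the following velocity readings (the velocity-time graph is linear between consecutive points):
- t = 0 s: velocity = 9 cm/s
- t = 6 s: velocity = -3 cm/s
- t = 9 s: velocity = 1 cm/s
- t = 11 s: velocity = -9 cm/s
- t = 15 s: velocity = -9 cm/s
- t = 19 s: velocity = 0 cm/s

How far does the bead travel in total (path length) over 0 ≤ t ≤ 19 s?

Total distance travelled is ∫|v| dt — sum the magnitudes of each area piece.
0–6 s: v = 0 at t = 4.5 s; triangle areas 20.25 + 2.25 = 22.5 cm
6–9 s: v = 0 at t = 8.25 s; triangle areas 3.375 + 0.375 = 3.75 cm
9–11 s: v = 0 at t = 9.2 s; triangle areas 0.1 + 8.1 = 8.2 cm
11–15 s: |-9| × 4 = 36 cm
15–19 s: |½(-9 + 0)(4)| = 18 cm
Total distance = 88.45 cm

88.45 cm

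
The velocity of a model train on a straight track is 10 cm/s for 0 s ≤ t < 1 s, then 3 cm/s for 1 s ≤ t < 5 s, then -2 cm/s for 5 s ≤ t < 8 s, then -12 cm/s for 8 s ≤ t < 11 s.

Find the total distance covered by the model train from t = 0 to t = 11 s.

Distance (not displacement) is the total path length: add the absolute areas under v-t.
0–1 s: |10| × 1 = 10 cm
1–5 s: |3| × 4 = 12 cm
5–8 s: |-2| × 3 = 6 cm
8–11 s: |-12| × 3 = 36 cm
Total distance = 64 cm

64 cm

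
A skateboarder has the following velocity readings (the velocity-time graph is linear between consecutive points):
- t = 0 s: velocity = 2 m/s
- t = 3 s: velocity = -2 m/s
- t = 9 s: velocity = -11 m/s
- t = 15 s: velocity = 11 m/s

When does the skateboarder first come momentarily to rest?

v changes sign on 0–3 s (from 2 to -2); the graph is linear there, so v = 0 at t = 0 + (-2)·(3 − 0)/(-2 − 2) = 1.5 s.

t = 1.5 s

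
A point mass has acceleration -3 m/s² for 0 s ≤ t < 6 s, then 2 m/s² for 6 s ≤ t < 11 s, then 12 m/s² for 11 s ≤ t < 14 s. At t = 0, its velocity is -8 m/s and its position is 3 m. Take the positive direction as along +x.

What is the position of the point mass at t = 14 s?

-198 m

On each constant-a segment, Δv = aΔt and Δx = v₀Δt + ½aΔt²; chain segment to segment.
0–6 s: v starts -8 m/s; Δx = -8·6 + ½·-3·6² = -102 m; v ends -26 m/s.
6–11 s: v starts -26 m/s; Δx = -26·5 + ½·2·5² = -105 m; v ends -16 m/s.
11–14 s: v starts -16 m/s; Δx = -16·3 + ½·12·3² = 6 m; v ends 20 m/s.
x(14) = 3 + Σ Δx = -198 m.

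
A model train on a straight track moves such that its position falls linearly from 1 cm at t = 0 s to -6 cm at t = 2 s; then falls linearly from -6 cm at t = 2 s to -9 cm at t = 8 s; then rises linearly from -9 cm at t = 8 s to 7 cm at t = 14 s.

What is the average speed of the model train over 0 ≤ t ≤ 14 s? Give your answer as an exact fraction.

13/7 cm/s

Average speed = (total path length)/(elapsed time); on a piecewise-linear x-t graph the path length is Σ|Δx|.
0–2 s: |Δx| = |-6 − 1| = 7 cm
2–8 s: |Δx| = |-9 − -6| = 3 cm
8–14 s: |Δx| = |7 − -9| = 16 cm
Total path = 26 cm; average speed = 26/14 = 13/7 cm/s.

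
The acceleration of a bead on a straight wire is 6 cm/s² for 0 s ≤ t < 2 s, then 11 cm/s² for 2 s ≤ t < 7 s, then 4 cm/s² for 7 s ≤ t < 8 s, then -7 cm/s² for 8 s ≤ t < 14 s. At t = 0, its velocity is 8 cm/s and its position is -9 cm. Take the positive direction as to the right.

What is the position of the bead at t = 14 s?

On each constant-a segment, Δv = aΔt and Δx = v₀Δt + ½aΔt²; chain segment to segment.
0–2 s: v starts 8 cm/s; Δx = 8·2 + ½·6·2² = 28 cm; v ends 20 cm/s.
2–7 s: v starts 20 cm/s; Δx = 20·5 + ½·11·5² = 237.5 cm; v ends 75 cm/s.
7–8 s: v starts 75 cm/s; Δx = 75·1 + ½·4·1² = 77 cm; v ends 79 cm/s.
8–14 s: v starts 79 cm/s; Δx = 79·6 + ½·-7·6² = 348 cm; v ends 37 cm/s.
x(14) = -9 + Σ Δx = 681.5 cm.

681.5 cm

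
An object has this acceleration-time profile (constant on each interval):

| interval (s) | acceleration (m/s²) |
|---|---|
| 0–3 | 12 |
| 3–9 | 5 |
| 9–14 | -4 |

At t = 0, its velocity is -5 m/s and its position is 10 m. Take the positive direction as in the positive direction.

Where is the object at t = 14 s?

On each constant-a segment, Δv = aΔt and Δx = v₀Δt + ½aΔt²; chain segment to segment.
0–3 s: v starts -5 m/s; Δx = -5·3 + ½·12·3² = 39 m; v ends 31 m/s.
3–9 s: v starts 31 m/s; Δx = 31·6 + ½·5·6² = 276 m; v ends 61 m/s.
9–14 s: v starts 61 m/s; Δx = 61·5 + ½·-4·5² = 255 m; v ends 41 m/s.
x(14) = 10 + Σ Δx = 580 m.

580 m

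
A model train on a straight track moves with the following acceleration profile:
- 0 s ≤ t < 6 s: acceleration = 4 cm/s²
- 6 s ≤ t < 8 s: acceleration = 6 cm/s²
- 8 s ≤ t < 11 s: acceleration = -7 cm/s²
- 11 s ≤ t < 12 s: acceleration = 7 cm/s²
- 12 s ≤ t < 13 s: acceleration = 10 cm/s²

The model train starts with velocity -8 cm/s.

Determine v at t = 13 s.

Δv equals the area under the a-t graph; then v = v₀ + Δv.
0–6 s: 4 × 6 = 24 cm/s
6–8 s: 6 × 2 = 12 cm/s
8–11 s: -7 × 3 = -21 cm/s
11–12 s: 7 × 1 = 7 cm/s
12–13 s: 10 × 1 = 10 cm/s
Δv = 32 cm/s, so v(13) = -8 + (32) = 24 cm/s.

24 cm/s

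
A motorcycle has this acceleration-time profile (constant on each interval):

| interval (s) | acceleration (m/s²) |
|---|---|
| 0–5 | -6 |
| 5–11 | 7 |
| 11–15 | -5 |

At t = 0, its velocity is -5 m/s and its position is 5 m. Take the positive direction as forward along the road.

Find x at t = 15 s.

On each constant-a segment, Δv = aΔt and Δx = v₀Δt + ½aΔt²; chain segment to segment.
0–5 s: v starts -5 m/s; Δx = -5·5 + ½·-6·5² = -100 m; v ends -35 m/s.
5–11 s: v starts -35 m/s; Δx = -35·6 + ½·7·6² = -84 m; v ends 7 m/s.
11–15 s: v starts 7 m/s; Δx = 7·4 + ½·-5·4² = -12 m; v ends -13 m/s.
x(15) = 5 + Σ Δx = -191 m.

-191 m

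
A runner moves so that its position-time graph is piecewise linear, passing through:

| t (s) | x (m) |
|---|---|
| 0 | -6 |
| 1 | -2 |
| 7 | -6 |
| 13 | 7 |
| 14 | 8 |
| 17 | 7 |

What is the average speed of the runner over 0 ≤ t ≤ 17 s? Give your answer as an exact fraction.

Average speed = (total path length)/(elapsed time); on a piecewise-linear x-t graph the path length is Σ|Δx|.
0–1 s: |Δx| = |-2 − -6| = 4 m
1–7 s: |Δx| = |-6 − -2| = 4 m
7–13 s: |Δx| = |7 − -6| = 13 m
13–14 s: |Δx| = |8 − 7| = 1 m
14–17 s: |Δx| = |7 − 8| = 1 m
Total path = 23 m; average speed = 23/17 = 23/17 m/s.

23/17 m/s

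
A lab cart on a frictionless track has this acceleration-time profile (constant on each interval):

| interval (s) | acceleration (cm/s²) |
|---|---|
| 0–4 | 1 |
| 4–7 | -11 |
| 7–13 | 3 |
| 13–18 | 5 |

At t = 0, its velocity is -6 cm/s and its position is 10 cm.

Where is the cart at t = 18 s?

-240 cm

On each constant-a segment, Δv = aΔt and Δx = v₀Δt + ½aΔt²; chain segment to segment.
0–4 s: v starts -6 cm/s; Δx = -6·4 + ½·1·4² = -16 cm; v ends -2 cm/s.
4–7 s: v starts -2 cm/s; Δx = -2·3 + ½·-11·3² = -55.5 cm; v ends -35 cm/s.
7–13 s: v starts -35 cm/s; Δx = -35·6 + ½·3·6² = -156 cm; v ends -17 cm/s.
13–18 s: v starts -17 cm/s; Δx = -17·5 + ½·5·5² = -22.5 cm; v ends 8 cm/s.
x(18) = 10 + Σ Δx = -240 cm.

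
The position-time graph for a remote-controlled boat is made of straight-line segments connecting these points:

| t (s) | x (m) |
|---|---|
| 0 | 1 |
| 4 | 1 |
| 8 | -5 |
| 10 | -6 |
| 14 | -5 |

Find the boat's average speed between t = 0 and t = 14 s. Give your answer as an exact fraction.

4/7 m/s

Average speed = (total path length)/(elapsed time); on a piecewise-linear x-t graph the path length is Σ|Δx|.
0–4 s: |Δx| = |1 − 1| = 0 m
4–8 s: |Δx| = |-5 − 1| = 6 m
8–10 s: |Δx| = |-6 − -5| = 1 m
10–14 s: |Δx| = |-5 − -6| = 1 m
Total path = 8 m; average speed = 8/14 = 4/7 m/s.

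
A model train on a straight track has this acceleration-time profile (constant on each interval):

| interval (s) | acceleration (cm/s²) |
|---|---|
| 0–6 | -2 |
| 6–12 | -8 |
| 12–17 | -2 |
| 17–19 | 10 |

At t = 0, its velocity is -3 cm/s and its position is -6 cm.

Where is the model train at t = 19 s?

-760 cm

On each constant-a segment, Δv = aΔt and Δx = v₀Δt + ½aΔt²; chain segment to segment.
0–6 s: v starts -3 cm/s; Δx = -3·6 + ½·-2·6² = -54 cm; v ends -15 cm/s.
6–12 s: v starts -15 cm/s; Δx = -15·6 + ½·-8·6² = -234 cm; v ends -63 cm/s.
12–17 s: v starts -63 cm/s; Δx = -63·5 + ½·-2·5² = -340 cm; v ends -73 cm/s.
17–19 s: v starts -73 cm/s; Δx = -73·2 + ½·10·2² = -126 cm; v ends -53 cm/s.
x(19) = -6 + Σ Δx = -760 cm.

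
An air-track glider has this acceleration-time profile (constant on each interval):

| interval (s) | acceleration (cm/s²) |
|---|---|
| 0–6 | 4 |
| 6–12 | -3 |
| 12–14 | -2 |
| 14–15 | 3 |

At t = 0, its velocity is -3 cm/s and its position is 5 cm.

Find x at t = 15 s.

133.5 cm

On each constant-a segment, Δv = aΔt and Δx = v₀Δt + ½aΔt²; chain segment to segment.
0–6 s: v starts -3 cm/s; Δx = -3·6 + ½·4·6² = 54 cm; v ends 21 cm/s.
6–12 s: v starts 21 cm/s; Δx = 21·6 + ½·-3·6² = 72 cm; v ends 3 cm/s.
12–14 s: v starts 3 cm/s; Δx = 3·2 + ½·-2·2² = 2 cm; v ends -1 cm/s.
14–15 s: v starts -1 cm/s; Δx = -1·1 + ½·3·1² = 0.5 cm; v ends 2 cm/s.
x(15) = 5 + Σ Δx = 133.5 cm.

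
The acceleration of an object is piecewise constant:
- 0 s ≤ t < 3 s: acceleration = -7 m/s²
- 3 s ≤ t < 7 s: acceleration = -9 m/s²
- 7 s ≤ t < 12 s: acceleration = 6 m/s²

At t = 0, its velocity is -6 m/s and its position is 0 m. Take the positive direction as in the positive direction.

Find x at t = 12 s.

-469.5 m

On each constant-a segment, Δv = aΔt and Δx = v₀Δt + ½aΔt²; chain segment to segment.
0–3 s: v starts -6 m/s; Δx = -6·3 + ½·-7·3² = -49.5 m; v ends -27 m/s.
3–7 s: v starts -27 m/s; Δx = -27·4 + ½·-9·4² = -180 m; v ends -63 m/s.
7–12 s: v starts -63 m/s; Δx = -63·5 + ½·6·5² = -240 m; v ends -33 m/s.
x(12) = 0 + Σ Δx = -469.5 m.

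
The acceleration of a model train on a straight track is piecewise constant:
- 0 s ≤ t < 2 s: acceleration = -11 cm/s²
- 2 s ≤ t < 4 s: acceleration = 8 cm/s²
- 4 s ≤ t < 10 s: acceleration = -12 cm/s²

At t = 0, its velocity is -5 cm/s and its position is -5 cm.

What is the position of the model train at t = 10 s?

-357 cm

On each constant-a segment, Δv = aΔt and Δx = v₀Δt + ½aΔt²; chain segment to segment.
0–2 s: v starts -5 cm/s; Δx = -5·2 + ½·-11·2² = -32 cm; v ends -27 cm/s.
2–4 s: v starts -27 cm/s; Δx = -27·2 + ½·8·2² = -38 cm; v ends -11 cm/s.
4–10 s: v starts -11 cm/s; Δx = -11·6 + ½·-12·6² = -282 cm; v ends -83 cm/s.
x(10) = -5 + Σ Δx = -357 cm.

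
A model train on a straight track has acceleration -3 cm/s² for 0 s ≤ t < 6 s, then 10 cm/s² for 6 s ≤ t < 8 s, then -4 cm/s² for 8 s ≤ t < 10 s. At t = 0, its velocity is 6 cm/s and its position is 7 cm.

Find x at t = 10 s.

On each constant-a segment, Δv = aΔt and Δx = v₀Δt + ½aΔt²; chain segment to segment.
0–6 s: v starts 6 cm/s; Δx = 6·6 + ½·-3·6² = -18 cm; v ends -12 cm/s.
6–8 s: v starts -12 cm/s; Δx = -12·2 + ½·10·2² = -4 cm; v ends 8 cm/s.
8–10 s: v starts 8 cm/s; Δx = 8·2 + ½·-4·2² = 8 cm; v ends 0 cm/s.
x(10) = 7 + Σ Δx = -7 cm.

-7 cm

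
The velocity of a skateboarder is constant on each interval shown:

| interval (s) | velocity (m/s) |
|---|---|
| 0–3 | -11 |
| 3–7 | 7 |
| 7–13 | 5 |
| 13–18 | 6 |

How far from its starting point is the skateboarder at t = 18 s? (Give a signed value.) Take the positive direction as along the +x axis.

Displacement is the signed area under the v-t curve.
0–3 s: -11 × 3 = -33 m
3–7 s: 7 × 4 = 28 m
7–13 s: 5 × 6 = 30 m
13–18 s: 6 × 5 = 30 m
Net displacement = 55 m

55 m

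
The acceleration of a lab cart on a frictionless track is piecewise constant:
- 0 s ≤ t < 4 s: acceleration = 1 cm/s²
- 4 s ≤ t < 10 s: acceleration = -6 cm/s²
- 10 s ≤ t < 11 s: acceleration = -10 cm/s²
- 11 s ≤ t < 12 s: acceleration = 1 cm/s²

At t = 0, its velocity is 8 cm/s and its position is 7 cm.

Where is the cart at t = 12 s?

-51.5 cm

On each constant-a segment, Δv = aΔt and Δx = v₀Δt + ½aΔt²; chain segment to segment.
0–4 s: v starts 8 cm/s; Δx = 8·4 + ½·1·4² = 40 cm; v ends 12 cm/s.
4–10 s: v starts 12 cm/s; Δx = 12·6 + ½·-6·6² = -36 cm; v ends -24 cm/s.
10–11 s: v starts -24 cm/s; Δx = -24·1 + ½·-10·1² = -29 cm; v ends -34 cm/s.
11–12 s: v starts -34 cm/s; Δx = -34·1 + ½·1·1² = -33.5 cm; v ends -33 cm/s.
x(12) = 7 + Σ Δx = -51.5 cm.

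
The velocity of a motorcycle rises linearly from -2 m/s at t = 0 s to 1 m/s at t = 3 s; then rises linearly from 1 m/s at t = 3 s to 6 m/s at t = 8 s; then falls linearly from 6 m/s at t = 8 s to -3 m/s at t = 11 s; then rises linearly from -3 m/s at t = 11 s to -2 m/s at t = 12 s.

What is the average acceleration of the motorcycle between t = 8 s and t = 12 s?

Average acceleration = Δv/Δt = (-2 − 6)/(12 − 8) = -2 m/s².

-2 m/s²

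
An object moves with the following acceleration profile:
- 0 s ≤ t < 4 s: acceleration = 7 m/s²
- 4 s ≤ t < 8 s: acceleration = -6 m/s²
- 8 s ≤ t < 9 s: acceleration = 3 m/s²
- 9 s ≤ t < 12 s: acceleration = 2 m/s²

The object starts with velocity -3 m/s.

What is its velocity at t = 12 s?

10 m/s

Δv equals the area under the a-t graph; then v = v₀ + Δv.
0–4 s: 7 × 4 = 28 m/s
4–8 s: -6 × 4 = -24 m/s
8–9 s: 3 × 1 = 3 m/s
9–12 s: 2 × 3 = 6 m/s
Δv = 13 m/s, so v(12) = -3 + (13) = 10 m/s.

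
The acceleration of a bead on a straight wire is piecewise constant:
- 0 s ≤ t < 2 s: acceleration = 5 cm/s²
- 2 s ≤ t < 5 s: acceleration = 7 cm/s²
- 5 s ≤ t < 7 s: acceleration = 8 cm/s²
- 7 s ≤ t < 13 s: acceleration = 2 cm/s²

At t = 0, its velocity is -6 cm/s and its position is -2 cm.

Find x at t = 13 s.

On each constant-a segment, Δv = aΔt and Δx = v₀Δt + ½aΔt²; chain segment to segment.
0–2 s: v starts -6 cm/s; Δx = -6·2 + ½·5·2² = -2 cm; v ends 4 cm/s.
2–5 s: v starts 4 cm/s; Δx = 4·3 + ½·7·3² = 43.5 cm; v ends 25 cm/s.
5–7 s: v starts 25 cm/s; Δx = 25·2 + ½·8·2² = 66 cm; v ends 41 cm/s.
7–13 s: v starts 41 cm/s; Δx = 41·6 + ½·2·6² = 282 cm; v ends 53 cm/s.
x(13) = -2 + Σ Δx = 387.5 cm.

387.5 cm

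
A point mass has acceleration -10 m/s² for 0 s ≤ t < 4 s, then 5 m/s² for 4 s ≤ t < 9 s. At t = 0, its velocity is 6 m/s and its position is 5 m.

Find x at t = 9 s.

On each constant-a segment, Δv = aΔt and Δx = v₀Δt + ½aΔt²; chain segment to segment.
0–4 s: v starts 6 m/s; Δx = 6·4 + ½·-10·4² = -56 m; v ends -34 m/s.
4–9 s: v starts -34 m/s; Δx = -34·5 + ½·5·5² = -107.5 m; v ends -9 m/s.
x(9) = 5 + Σ Δx = -158.5 m.

-158.5 m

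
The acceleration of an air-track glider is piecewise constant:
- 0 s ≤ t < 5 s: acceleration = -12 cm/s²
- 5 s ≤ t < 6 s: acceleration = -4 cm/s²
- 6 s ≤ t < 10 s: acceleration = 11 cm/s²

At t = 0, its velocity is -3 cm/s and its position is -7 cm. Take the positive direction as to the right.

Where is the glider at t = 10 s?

-417 cm

On each constant-a segment, Δv = aΔt and Δx = v₀Δt + ½aΔt²; chain segment to segment.
0–5 s: v starts -3 cm/s; Δx = -3·5 + ½·-12·5² = -165 cm; v ends -63 cm/s.
5–6 s: v starts -63 cm/s; Δx = -63·1 + ½·-4·1² = -65 cm; v ends -67 cm/s.
6–10 s: v starts -67 cm/s; Δx = -67·4 + ½·11·4² = -180 cm; v ends -23 cm/s.
x(10) = -7 + Σ Δx = -417 cm.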